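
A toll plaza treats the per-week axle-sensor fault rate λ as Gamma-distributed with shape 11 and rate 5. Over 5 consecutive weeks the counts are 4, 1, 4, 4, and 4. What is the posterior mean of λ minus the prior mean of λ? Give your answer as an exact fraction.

3/5

Total count: 4 + 1 + 4 + 4 + 4 = 17.
Total exposure: 5 weeks.
The Gamma prior is conjugate for the Poisson rate, so λ | data ~ Gamma(11+17, 5+5) = Gamma(28, 10).
Posterior mean = 28/10 = 14/5; prior mean = 11/5 = 11/5. Difference = 14/5 − 11/5 = 3/5.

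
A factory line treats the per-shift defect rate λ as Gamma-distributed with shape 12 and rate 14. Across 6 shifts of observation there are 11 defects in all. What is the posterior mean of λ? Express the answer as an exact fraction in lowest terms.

Total count 11 over total exposure 6 shifts.
Gamma(α, β) with Poisson data over total exposure Σt gives posterior Gamma(α+Σx, β+Σt) = Gamma(23, 20).
Posterior mean = α'/β' = 23/20.

23/20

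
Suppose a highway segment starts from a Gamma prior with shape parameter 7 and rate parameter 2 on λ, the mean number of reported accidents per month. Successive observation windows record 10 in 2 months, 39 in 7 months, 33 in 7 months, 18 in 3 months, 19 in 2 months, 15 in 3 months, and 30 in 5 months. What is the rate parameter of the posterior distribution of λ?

31

Total count: 10 + 39 + 33 + 18 + 19 + 15 + 30 = 164.
Total exposure: 2 + 7 + 7 + 3 + 2 + 3 + 5 = 29 months.
The Gamma prior is conjugate for the Poisson rate, so λ | data ~ Gamma(7+164, 2+29) = Gamma(171, 31).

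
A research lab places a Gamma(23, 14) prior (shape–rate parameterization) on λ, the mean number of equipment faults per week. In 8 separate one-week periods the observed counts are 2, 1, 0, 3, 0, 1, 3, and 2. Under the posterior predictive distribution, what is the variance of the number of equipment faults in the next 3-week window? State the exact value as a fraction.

2625/484

Total count: 2 + 1 + 0 + 3 + 0 + 1 + 3 + 2 = 12.
Total exposure: 8 weeks.
Posterior: α' = 23 + 12 = 35, β' = 14 + 8 = 22.
The posterior predictive for a window of length T is Negative Binomial with variance T·α'·(β'+T)/β'² = 3·35·25/484 = 2625/484.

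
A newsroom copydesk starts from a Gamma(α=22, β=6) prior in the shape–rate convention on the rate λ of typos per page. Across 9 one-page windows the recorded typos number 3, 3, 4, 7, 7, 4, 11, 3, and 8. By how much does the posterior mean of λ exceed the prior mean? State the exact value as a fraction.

17/15

Total count: 3 + 3 + 4 + 7 + 7 + 4 + 11 + 3 + 8 = 50.
Total exposure: 9 pages.
The Gamma prior is conjugate for the Poisson rate, so λ | data ~ Gamma(22+50, 6+9) = Gamma(72, 15).
Posterior mean = 72/15 = 24/5; prior mean = 22/6 = 11/3. Difference = 24/5 − 11/3 = 17/15.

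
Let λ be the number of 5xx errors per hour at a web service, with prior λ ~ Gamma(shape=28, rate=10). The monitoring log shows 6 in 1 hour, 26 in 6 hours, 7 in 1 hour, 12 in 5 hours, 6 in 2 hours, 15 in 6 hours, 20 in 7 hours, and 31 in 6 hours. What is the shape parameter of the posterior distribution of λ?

151

Total count: 6 + 26 + 7 + 12 + 6 + 15 + 20 + 31 = 123.
Total exposure: 1 + 6 + 1 + 5 + 2 + 6 + 7 + 6 = 34 hours.
The Gamma prior is conjugate for the Poisson rate, so λ | data ~ Gamma(28+123, 10+34) = Gamma(151, 44).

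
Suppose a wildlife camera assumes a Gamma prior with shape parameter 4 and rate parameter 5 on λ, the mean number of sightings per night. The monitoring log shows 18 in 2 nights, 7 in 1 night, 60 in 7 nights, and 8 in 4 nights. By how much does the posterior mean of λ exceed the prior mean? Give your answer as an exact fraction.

409/95

Total count: 18 + 7 + 60 + 8 = 93.
Total exposure: 2 + 1 + 7 + 4 = 14 nights.
The Gamma prior is conjugate for the Poisson rate, so λ | data ~ Gamma(4+93, 5+14) = Gamma(97, 19).
Posterior mean = 97/19 = 97/19; prior mean = 4/5 = 4/5. Difference = 97/19 − 4/5 = 409/95.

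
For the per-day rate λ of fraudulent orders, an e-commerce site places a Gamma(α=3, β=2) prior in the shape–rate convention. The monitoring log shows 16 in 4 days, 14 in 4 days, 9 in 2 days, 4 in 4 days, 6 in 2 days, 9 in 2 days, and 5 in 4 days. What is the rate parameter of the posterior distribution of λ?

24

Total count: 16 + 14 + 9 + 4 + 6 + 9 + 5 = 63.
Total exposure: 4 + 4 + 2 + 4 + 2 + 2 + 4 = 22 days.
By Gamma–Poisson conjugacy, the posterior is Gamma(α + Σx, β + Σt) = Gamma(3 + 63, 2 + 22) = Gamma(66, 24).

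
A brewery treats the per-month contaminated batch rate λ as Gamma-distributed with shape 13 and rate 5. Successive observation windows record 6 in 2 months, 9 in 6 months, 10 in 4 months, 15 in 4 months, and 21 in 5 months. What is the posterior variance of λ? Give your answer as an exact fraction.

Total count: 6 + 9 + 10 + 15 + 21 = 61.
Total exposure: 2 + 6 + 4 + 4 + 5 = 21 months.
By Gamma–Poisson conjugacy, the posterior is Gamma(α + Σx, β + Σt) = Gamma(13 + 61, 5 + 21) = Gamma(74, 26).
Posterior variance = α'/β'² = 74/676 = 37/338.

37/338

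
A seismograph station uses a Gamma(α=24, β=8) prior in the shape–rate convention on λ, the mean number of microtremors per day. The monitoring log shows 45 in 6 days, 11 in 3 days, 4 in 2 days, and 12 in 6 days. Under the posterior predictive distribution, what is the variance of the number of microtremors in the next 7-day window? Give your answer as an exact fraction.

21504/625

Total count: 45 + 11 + 4 + 12 = 72.
Total exposure: 6 + 3 + 2 + 6 = 17 days.
Gamma(α, β) with Poisson data over total exposure Σt gives posterior Gamma(α+Σx, β+Σt) = Gamma(96, 25).
The posterior predictive for a window of length T is Negative Binomial with variance T·α'·(β'+T)/β'² = 7·96·32/625 = 21504/625.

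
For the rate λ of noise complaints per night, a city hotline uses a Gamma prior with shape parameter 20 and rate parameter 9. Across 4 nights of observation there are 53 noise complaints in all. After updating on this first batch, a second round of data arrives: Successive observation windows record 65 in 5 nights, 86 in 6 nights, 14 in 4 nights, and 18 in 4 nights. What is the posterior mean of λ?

Total count 53 over total exposure 4 nights.
After the first batch: Gamma(20 + 53, 9 + 4) = Gamma(73, 13).
Total count: 65 + 86 + 14 + 18 = 183.
Total exposure: 5 + 6 + 4 + 4 = 19 nights.
After the second batch: Gamma(73 + 183, 13 + 19) = Gamma(256, 32).
Posterior mean = α'/β' = 256/32 = 8.

8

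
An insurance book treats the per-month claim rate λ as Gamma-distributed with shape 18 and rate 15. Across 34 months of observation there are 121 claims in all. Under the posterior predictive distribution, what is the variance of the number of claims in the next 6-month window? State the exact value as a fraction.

45870/2401

Total count 121 over total exposure 34 months.
The Gamma prior is conjugate for the Poisson rate, so λ | data ~ Gamma(18+121, 15+34) = Gamma(139, 49).
The posterior predictive for a window of length T is Negative Binomial with variance T·α'·(β'+T)/β'² = 6·139·55/2401 = 45870/2401.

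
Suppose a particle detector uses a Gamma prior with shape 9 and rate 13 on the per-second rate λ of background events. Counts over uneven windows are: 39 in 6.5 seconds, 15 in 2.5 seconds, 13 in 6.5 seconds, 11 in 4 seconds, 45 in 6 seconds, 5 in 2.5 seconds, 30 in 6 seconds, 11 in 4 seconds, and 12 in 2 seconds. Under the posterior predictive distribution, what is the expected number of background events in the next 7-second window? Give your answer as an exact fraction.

Total count: 39 + 15 + 13 + 11 + 45 + 5 + 30 + 11 + 12 = 181.
Total exposure: 6.5 + 2.5 + 6.5 + 4 + 6 + 2.5 + 6 + 4 + 2 = 40 seconds.
Conjugate update: add total count to the shape and total exposure to the rate, giving Gamma(190, 53).
Predictive mean over a 7-second window = T·E[λ|data] = 7·190/53 = 1330/53.

1330/53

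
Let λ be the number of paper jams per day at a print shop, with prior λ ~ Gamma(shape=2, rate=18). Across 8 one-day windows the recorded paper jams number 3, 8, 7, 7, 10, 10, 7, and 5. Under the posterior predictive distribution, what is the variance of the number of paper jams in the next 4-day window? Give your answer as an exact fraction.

1770/169

Total count: 3 + 8 + 7 + 7 + 10 + 10 + 7 + 5 = 57.
Total exposure: 8 days.
Conjugate update: add total count to the shape and total exposure to the rate, giving Gamma(59, 26).
The posterior predictive for a window of length T is Negative Binomial with variance T·α'·(β'+T)/β'² = 4·59·30/676 = 1770/169.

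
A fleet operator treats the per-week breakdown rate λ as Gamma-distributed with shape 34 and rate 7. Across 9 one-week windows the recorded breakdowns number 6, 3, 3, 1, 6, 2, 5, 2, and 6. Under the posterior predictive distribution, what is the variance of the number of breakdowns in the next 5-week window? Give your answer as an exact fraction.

Total count: 6 + 3 + 3 + 1 + 6 + 2 + 5 + 2 + 6 = 34.
Total exposure: 9 weeks.
Gamma(α, β) with Poisson data over total exposure Σt gives posterior Gamma(α+Σx, β+Σt) = Gamma(68, 16).
The posterior predictive for a window of length T is Negative Binomial with variance T·α'·(β'+T)/β'² = 5·68·21/256 = 1785/64.

1785/64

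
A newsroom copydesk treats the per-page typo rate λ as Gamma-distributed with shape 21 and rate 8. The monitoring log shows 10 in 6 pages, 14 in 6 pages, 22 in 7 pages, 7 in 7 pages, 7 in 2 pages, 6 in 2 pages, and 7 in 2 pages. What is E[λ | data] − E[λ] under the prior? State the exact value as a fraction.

Total count: 10 + 14 + 22 + 7 + 7 + 6 + 7 = 73.
Total exposure: 6 + 6 + 7 + 7 + 2 + 2 + 2 = 32 pages.
Conjugate update: add total count to the shape and total exposure to the rate, giving Gamma(94, 40).
Posterior mean = 94/40 = 47/20; prior mean = 21/8 = 21/8. Difference = 47/20 − 21/8 = -11/40.

-11/40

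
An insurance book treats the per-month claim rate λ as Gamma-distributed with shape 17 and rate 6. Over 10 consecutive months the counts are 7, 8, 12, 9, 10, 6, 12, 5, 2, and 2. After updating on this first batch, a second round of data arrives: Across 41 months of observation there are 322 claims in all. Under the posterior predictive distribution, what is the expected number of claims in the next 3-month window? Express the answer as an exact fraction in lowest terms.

412/19

Total count: 7 + 8 + 12 + 9 + 10 + 6 + 12 + 5 + 2 + 2 = 73.
Total exposure: 10 months.
After the first batch: Gamma(17 + 73, 6 + 10) = Gamma(90, 16).
Total count 322 over total exposure 41 months.
After the second batch: Gamma(90 + 322, 16 + 41) = Gamma(412, 57).
Predictive mean over a 3-month window = T·E[λ|data] = 3·412/57 = 412/19.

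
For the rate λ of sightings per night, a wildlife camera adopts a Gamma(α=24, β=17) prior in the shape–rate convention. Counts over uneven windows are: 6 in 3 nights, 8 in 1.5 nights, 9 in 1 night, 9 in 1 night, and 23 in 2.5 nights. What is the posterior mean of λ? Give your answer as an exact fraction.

Total count: 6 + 8 + 9 + 9 + 23 = 55.
Total exposure: 3 + 1.5 + 1 + 1 + 2.5 = 9 nights.
By Gamma–Poisson conjugacy, the posterior is Gamma(α + Σx, β + Σt) = Gamma(24 + 55, 17 + 9) = Gamma(79, 26).
Posterior mean = α'/β' = 79/26.

79/26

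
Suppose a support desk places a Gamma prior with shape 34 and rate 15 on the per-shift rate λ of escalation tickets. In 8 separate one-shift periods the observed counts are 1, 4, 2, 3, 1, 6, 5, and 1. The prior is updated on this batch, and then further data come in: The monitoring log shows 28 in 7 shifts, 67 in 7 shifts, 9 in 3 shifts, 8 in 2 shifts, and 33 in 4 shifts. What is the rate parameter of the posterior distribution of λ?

Total count: 1 + 4 + 2 + 3 + 1 + 6 + 5 + 1 = 23.
Total exposure: 8 shifts.
After the first batch: Gamma(34 + 23, 15 + 8) = Gamma(57, 23).
Total count: 28 + 67 + 9 + 8 + 33 = 145.
Total exposure: 7 + 7 + 3 + 2 + 4 = 23 shifts.
After the second batch: Gamma(57 + 145, 23 + 23) = Gamma(202, 46).

46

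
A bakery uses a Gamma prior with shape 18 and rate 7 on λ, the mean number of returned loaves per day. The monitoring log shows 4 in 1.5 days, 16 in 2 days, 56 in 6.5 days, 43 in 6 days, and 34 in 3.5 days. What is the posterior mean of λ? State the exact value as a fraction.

342/53

Total count: 4 + 16 + 56 + 43 + 34 = 153.
Total exposure: 1.5 + 2 + 6.5 + 6 + 3.5 = 19.5 days.
Posterior: α' = 18 + 153 = 171, β' = 7 + 19.5 = 53/2.
Posterior mean = α'/β' = 171/(53/2) = 342/53.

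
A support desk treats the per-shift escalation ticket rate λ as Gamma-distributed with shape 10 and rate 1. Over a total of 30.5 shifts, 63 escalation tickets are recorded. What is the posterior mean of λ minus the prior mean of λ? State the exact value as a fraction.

Total count 63 over total exposure 30.5 shifts.
Gamma(α, β) with Poisson data over total exposure Σt gives posterior Gamma(α+Σx, β+Σt) = Gamma(73, 63/2).
Posterior mean = 73/(63/2) = 146/63; prior mean = 10/1 = 10. Difference = 146/63 − 10 = -484/63.

-484/63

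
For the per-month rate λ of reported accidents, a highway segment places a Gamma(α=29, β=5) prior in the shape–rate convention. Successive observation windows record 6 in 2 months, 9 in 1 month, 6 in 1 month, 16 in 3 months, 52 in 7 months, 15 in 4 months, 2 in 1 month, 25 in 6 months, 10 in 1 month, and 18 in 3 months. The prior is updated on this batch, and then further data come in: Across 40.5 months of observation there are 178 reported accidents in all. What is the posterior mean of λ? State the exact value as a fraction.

732/149

Total count: 6 + 9 + 6 + 16 + 52 + 15 + 2 + 25 + 10 + 18 = 159.
Total exposure: 2 + 1 + 1 + 3 + 7 + 4 + 1 + 6 + 1 + 3 = 29 months.
After the first batch: Gamma(29 + 159, 5 + 29) = Gamma(188, 34).
Total count 178 over total exposure 40.5 months.
After the second batch: Gamma(188 + 178, 34 + 40.5) = Gamma(366, 149/2).
Posterior mean = α'/β' = 366/(149/2) = 732/149.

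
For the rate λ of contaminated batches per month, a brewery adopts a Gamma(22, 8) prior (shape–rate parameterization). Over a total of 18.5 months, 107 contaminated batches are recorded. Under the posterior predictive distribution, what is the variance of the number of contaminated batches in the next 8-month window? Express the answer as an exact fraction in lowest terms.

142416/2809

Total count 107 over total exposure 18.5 months.
Posterior: α' = 22 + 107 = 129, β' = 8 + 18.5 = 53/2.
The posterior predictive for a window of length T is Negative Binomial with variance T·α'·(β'+T)/β'² = 8·129·(69/2)/(2809/4) = 142416/2809.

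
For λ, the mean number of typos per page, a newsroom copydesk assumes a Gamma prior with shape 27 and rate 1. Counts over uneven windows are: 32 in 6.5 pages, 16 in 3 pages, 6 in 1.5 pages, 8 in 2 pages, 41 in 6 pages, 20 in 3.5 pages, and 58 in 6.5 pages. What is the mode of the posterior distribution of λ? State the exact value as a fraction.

69/10

Total count: 32 + 16 + 6 + 8 + 41 + 20 + 58 = 181.
Total exposure: 6.5 + 3 + 1.5 + 2 + 6 + 3.5 + 6.5 = 29 pages.
The Gamma prior is conjugate for the Poisson rate, so λ | data ~ Gamma(27+181, 1+29) = Gamma(208, 30).
Posterior mode = (α'−1)/β' = 207/30 = 69/10.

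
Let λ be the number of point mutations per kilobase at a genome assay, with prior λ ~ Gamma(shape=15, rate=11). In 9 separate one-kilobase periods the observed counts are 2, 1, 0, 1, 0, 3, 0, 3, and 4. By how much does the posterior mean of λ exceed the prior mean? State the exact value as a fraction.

19/220

Total count: 2 + 1 + 0 + 1 + 0 + 3 + 0 + 3 + 4 = 14.
Total exposure: 9 kilobases.
Posterior: α' = 15 + 14 = 29, β' = 11 + 9 = 20.
Posterior mean = 29/20 = 29/20; prior mean = 15/11 = 15/11. Difference = 29/20 − 15/11 = 19/220.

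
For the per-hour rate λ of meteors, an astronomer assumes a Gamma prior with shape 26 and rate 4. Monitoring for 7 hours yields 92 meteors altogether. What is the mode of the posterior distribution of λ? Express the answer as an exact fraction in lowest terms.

Total count 92 over total exposure 7 hours.
The Gamma prior is conjugate for the Poisson rate, so λ | data ~ Gamma(26+92, 4+7) = Gamma(118, 11).
Posterior mode = (α'−1)/β' = 117/11.

117/11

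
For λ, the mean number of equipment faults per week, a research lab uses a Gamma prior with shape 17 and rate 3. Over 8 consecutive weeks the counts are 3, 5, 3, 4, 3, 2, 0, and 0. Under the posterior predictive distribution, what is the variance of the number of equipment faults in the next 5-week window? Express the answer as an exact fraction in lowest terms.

2960/121

Total count: 3 + 5 + 3 + 4 + 3 + 2 + 0 + 0 = 20.
Total exposure: 8 weeks.
By Gamma–Poisson conjugacy, the posterior is Gamma(α + Σx, β + Σt) = Gamma(17 + 20, 3 + 8) = Gamma(37, 11).
The posterior predictive for a window of length T is Negative Binomial with variance T·α'·(β'+T)/β'² = 5·37·16/121 = 2960/121.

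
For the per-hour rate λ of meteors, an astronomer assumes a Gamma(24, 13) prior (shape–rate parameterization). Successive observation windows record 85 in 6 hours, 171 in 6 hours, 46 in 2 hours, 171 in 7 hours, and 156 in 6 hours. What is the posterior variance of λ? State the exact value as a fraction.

653/1600

Total count: 85 + 171 + 46 + 171 + 156 = 629.
Total exposure: 6 + 6 + 2 + 7 + 6 = 27 hours.
The Gamma prior is conjugate for the Poisson rate, so λ | data ~ Gamma(24+629, 13+27) = Gamma(653, 40).
Posterior variance = α'/β'² = 653/1600.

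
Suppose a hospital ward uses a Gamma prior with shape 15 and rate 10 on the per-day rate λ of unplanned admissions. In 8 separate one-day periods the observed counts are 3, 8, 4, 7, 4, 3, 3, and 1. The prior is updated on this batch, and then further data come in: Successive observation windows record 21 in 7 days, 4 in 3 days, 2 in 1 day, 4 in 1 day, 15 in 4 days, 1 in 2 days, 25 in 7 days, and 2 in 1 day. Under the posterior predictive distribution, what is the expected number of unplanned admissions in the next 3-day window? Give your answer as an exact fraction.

Total count: 3 + 8 + 4 + 7 + 4 + 3 + 3 + 1 = 33.
Total exposure: 8 days.
After the first batch: Gamma(15 + 33, 10 + 8) = Gamma(48, 18).
Total count: 21 + 4 + 2 + 4 + 15 + 1 + 25 + 2 = 74.
Total exposure: 7 + 3 + 1 + 1 + 4 + 2 + 7 + 1 = 26 days.
After the second batch: Gamma(48 + 74, 18 + 26) = Gamma(122, 44).
Predictive mean over a 3-day window = T·E[λ|data] = 3·122/44 = 183/22.

183/22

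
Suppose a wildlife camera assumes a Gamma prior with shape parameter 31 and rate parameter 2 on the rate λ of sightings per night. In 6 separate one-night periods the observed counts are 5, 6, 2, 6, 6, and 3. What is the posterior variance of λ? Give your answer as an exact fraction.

Total count: 5 + 6 + 2 + 6 + 6 + 3 = 28.
Total exposure: 6 nights.
Conjugate update: add total count to the shape and total exposure to the rate, giving Gamma(59, 8).
Posterior variance = α'/β'² = 59/64.

59/64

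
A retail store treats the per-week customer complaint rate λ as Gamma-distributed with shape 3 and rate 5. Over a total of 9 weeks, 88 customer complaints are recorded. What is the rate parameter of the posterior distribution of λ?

Total count 88 over total exposure 9 weeks.
By Gamma–Poisson conjugacy, the posterior is Gamma(α + Σx, β + Σt) = Gamma(3 + 88, 5 + 9) = Gamma(91, 14).

14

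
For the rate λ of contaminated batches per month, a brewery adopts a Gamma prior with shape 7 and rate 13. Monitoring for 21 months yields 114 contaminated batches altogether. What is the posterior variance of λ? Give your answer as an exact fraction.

121/1156

Total count 114 over total exposure 21 months.
The Gamma prior is conjugate for the Poisson rate, so λ | data ~ Gamma(7+114, 13+21) = Gamma(121, 34).
Posterior variance = α'/β'² = 121/1156.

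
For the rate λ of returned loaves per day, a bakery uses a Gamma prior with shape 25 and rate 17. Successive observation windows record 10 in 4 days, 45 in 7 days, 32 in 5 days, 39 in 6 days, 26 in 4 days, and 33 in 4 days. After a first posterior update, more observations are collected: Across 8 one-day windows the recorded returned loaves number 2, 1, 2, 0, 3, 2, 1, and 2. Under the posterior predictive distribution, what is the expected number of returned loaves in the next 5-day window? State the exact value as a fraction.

223/11

Total count: 10 + 45 + 32 + 39 + 26 + 33 = 185.
Total exposure: 4 + 7 + 5 + 6 + 4 + 4 = 30 days.
After the first batch: Gamma(25 + 185, 17 + 30) = Gamma(210, 47).
Total count: 2 + 1 + 2 + 0 + 3 + 2 + 1 + 2 = 13.
Total exposure: 8 days.
After the second batch: Gamma(210 + 13, 47 + 8) = Gamma(223, 55).
Predictive mean over a 5-day window = T·E[λ|data] = 5·223/55 = 223/11.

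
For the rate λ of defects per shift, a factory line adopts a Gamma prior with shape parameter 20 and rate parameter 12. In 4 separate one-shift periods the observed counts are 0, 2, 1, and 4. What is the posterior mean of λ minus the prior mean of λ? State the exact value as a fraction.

1/48

Total count: 0 + 2 + 1 + 4 = 7.
Total exposure: 4 shifts.
Posterior: α' = 20 + 7 = 27, β' = 12 + 4 = 16.
Posterior mean = 27/16 = 27/16; prior mean = 20/12 = 5/3. Difference = 27/16 − 5/3 = 1/48.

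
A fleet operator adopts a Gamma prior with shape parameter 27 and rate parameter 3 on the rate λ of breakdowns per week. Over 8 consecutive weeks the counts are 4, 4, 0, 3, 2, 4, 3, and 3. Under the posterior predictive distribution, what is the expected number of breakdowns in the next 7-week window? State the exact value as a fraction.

Total count: 4 + 4 + 0 + 3 + 2 + 4 + 3 + 3 = 23.
Total exposure: 8 weeks.
Posterior: α' = 27 + 23 = 50, β' = 3 + 8 = 11.
Predictive mean over a 7-week window = T·E[λ|data] = 7·50/11 = 350/11.

350/11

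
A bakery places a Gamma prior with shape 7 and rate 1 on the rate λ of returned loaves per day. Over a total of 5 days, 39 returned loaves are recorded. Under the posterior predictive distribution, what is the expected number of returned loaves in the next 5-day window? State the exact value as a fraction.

Total count 39 over total exposure 5 days.
Conjugate update: add total count to the shape and total exposure to the rate, giving Gamma(46, 6).
Predictive mean over a 5-day window = T·E[λ|data] = 5·46/6 = 115/3.

115/3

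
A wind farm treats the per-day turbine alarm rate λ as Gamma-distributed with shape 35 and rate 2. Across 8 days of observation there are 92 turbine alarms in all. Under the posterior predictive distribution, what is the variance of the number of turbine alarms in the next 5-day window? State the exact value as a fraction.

Total count 92 over total exposure 8 days.
Gamma(α, β) with Poisson data over total exposure Σt gives posterior Gamma(α+Σx, β+Σt) = Gamma(127, 10).
The posterior predictive for a window of length T is Negative Binomial with variance T·α'·(β'+T)/β'² = 5·127·15/100 = 381/4.

381/4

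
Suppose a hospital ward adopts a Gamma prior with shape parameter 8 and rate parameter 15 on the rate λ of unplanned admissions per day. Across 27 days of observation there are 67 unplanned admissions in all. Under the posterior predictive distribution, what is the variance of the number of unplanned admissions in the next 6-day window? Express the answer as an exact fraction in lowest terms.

Total count 67 over total exposure 27 days.
The Gamma prior is conjugate for the Poisson rate, so λ | data ~ Gamma(8+67, 15+27) = Gamma(75, 42).
The posterior predictive for a window of length T is Negative Binomial with variance T·α'·(β'+T)/β'² = 6·75·48/1764 = 600/49.

600/49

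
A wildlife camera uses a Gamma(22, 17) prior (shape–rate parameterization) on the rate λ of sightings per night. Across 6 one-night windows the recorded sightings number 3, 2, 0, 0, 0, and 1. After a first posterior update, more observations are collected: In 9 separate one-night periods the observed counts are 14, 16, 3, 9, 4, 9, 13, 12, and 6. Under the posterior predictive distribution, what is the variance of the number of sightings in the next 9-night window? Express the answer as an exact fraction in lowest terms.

21033/512

Total count: 3 + 2 + 0 + 0 + 0 + 1 = 6.
Total exposure: 6 nights.
After the first batch: Gamma(22 + 6, 17 + 6) = Gamma(28, 23).
Total count: 14 + 16 + 3 + 9 + 4 + 9 + 13 + 12 + 6 = 86.
Total exposure: 9 nights.
After the second batch: Gamma(28 + 86, 23 + 9) = Gamma(114, 32).
The posterior predictive for a window of length T is Negative Binomial with variance T·α'·(β'+T)/β'² = 9·114·41/1024 = 21033/512.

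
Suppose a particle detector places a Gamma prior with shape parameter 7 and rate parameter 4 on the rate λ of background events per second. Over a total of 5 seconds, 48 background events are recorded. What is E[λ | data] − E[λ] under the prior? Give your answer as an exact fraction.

157/36

Total count 48 over total exposure 5 seconds.
By Gamma–Poisson conjugacy, the posterior is Gamma(α + Σx, β + Σt) = Gamma(7 + 48, 4 + 5) = Gamma(55, 9).
Posterior mean = 55/9 = 55/9; prior mean = 7/4 = 7/4. Difference = 55/9 − 7/4 = 157/36.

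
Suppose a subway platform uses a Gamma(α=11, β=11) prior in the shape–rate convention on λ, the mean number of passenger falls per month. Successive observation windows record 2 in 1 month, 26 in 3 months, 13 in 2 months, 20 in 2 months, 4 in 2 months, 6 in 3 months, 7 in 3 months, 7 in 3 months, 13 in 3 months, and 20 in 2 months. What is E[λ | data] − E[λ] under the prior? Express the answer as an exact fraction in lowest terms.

94/35

Total count: 2 + 26 + 13 + 20 + 4 + 6 + 7 + 7 + 13 + 20 = 118.
Total exposure: 1 + 3 + 2 + 2 + 2 + 3 + 3 + 3 + 3 + 2 = 24 months.
By Gamma–Poisson conjugacy, the posterior is Gamma(α + Σx, β + Σt) = Gamma(11 + 118, 11 + 24) = Gamma(129, 35).
Posterior mean = 129/35 = 129/35; prior mean = 11/11 = 1. Difference = 129/35 − 1 = 94/35.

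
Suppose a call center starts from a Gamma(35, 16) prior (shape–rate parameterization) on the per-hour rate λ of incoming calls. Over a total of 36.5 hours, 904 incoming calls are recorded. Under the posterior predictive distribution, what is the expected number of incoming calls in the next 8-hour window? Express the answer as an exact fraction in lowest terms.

Total count 904 over total exposure 36.5 hours.
Gamma(α, β) with Poisson data over total exposure Σt gives posterior Gamma(α+Σx, β+Σt) = Gamma(939, 105/2).
Predictive mean over an 8-hour window = T·E[λ|data] = 8·939/(105/2) = 5008/35.

5008/35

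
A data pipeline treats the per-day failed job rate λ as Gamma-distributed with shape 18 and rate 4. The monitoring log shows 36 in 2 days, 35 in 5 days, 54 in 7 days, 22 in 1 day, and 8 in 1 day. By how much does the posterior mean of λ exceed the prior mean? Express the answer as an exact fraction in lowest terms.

Total count: 36 + 35 + 54 + 22 + 8 = 155.
Total exposure: 2 + 5 + 7 + 1 + 1 = 16 days.
Posterior: α' = 18 + 155 = 173, β' = 4 + 16 = 20.
Posterior mean = 173/20 = 173/20; prior mean = 18/4 = 9/2. Difference = 173/20 − 9/2 = 83/20.

83/20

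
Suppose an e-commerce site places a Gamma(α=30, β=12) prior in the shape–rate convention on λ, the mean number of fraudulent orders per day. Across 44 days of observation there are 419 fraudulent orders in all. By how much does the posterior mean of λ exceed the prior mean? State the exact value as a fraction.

309/56

Total count 419 over total exposure 44 days.
Posterior: α' = 30 + 419 = 449, β' = 12 + 44 = 56.
Posterior mean = 449/56 = 449/56; prior mean = 30/12 = 5/2. Difference = 449/56 − 5/2 = 309/56.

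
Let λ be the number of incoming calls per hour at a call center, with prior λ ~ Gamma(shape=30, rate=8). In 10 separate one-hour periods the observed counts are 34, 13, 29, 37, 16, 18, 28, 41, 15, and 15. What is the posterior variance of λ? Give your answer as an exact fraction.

Total count: 34 + 13 + 29 + 37 + 16 + 18 + 28 + 41 + 15 + 15 = 246.
Total exposure: 10 hours.
Gamma(α, β) with Poisson data over total exposure Σt gives posterior Gamma(α+Σx, β+Σt) = Gamma(276, 18).
Posterior variance = α'/β'² = 276/324 = 23/27.

23/27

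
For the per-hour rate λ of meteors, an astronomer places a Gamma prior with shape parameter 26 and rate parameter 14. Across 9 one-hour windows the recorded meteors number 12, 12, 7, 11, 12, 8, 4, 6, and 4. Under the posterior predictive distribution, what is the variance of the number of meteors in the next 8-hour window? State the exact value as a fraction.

25296/529

Total count: 12 + 12 + 7 + 11 + 12 + 8 + 4 + 6 + 4 = 76.
Total exposure: 9 hours.
Conjugate update: add total count to the shape and total exposure to the rate, giving Gamma(102, 23).
The posterior predictive for a window of length T is Negative Binomial with variance T·α'·(β'+T)/β'² = 8·102·31/529 = 25296/529.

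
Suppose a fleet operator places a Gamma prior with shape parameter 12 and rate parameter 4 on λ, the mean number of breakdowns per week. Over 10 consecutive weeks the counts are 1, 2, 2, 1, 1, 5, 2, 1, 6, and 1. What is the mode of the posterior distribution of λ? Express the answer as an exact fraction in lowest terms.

Total count: 1 + 2 + 2 + 1 + 1 + 5 + 2 + 1 + 6 + 1 = 22.
Total exposure: 10 weeks.
Posterior: α' = 12 + 22 = 34, β' = 4 + 10 = 14.
Posterior mode = (α'−1)/β' = 33/14.

33/14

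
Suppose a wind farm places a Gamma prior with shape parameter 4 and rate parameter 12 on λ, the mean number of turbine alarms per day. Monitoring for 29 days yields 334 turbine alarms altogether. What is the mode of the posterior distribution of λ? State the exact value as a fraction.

337/41

Total count 334 over total exposure 29 days.
By Gamma–Poisson conjugacy, the posterior is Gamma(α + Σx, β + Σt) = Gamma(4 + 334, 12 + 29) = Gamma(338, 41).
Posterior mode = (α'−1)/β' = 337/41.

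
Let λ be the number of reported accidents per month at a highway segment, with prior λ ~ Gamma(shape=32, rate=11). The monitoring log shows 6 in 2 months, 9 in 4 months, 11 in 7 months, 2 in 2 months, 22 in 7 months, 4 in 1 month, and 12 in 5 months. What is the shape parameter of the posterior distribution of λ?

98

Total count: 6 + 9 + 11 + 2 + 22 + 4 + 12 = 66.
Total exposure: 2 + 4 + 7 + 2 + 7 + 1 + 5 = 28 months.
By Gamma–Poisson conjugacy, the posterior is Gamma(α + Σx, β + Σt) = Gamma(32 + 66, 11 + 28) = Gamma(98, 39).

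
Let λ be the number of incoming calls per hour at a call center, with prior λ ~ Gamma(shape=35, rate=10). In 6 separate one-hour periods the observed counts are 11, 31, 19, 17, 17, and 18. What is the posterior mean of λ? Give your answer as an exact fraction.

37/4

Total count: 11 + 31 + 19 + 17 + 17 + 18 = 113.
Total exposure: 6 hours.
Posterior: α' = 35 + 113 = 148, β' = 10 + 6 = 16.
Posterior mean = α'/β' = 148/16 = 37/4.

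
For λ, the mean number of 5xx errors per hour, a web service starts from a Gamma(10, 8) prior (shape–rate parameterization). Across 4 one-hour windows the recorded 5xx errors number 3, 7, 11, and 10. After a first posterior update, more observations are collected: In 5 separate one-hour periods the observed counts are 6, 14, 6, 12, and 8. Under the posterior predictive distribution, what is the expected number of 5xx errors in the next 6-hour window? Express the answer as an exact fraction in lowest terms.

522/17

Total count: 3 + 7 + 11 + 10 = 31.
Total exposure: 4 hours.
After the first batch: Gamma(10 + 31, 8 + 4) = Gamma(41, 12).
Total count: 6 + 14 + 6 + 12 + 8 = 46.
Total exposure: 5 hours.
After the second batch: Gamma(41 + 46, 12 + 5) = Gamma(87, 17).
Predictive mean over a 6-hour window = T·E[λ|data] = 6·87/17 = 522/17.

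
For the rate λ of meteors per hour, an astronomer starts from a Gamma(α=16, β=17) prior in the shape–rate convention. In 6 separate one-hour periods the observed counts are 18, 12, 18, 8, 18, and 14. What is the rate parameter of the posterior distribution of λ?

23

Total count: 18 + 12 + 18 + 8 + 18 + 14 = 88.
Total exposure: 6 hours.
Gamma(α, β) with Poisson data over total exposure Σt gives posterior Gamma(α+Σx, β+Σt) = Gamma(104, 23).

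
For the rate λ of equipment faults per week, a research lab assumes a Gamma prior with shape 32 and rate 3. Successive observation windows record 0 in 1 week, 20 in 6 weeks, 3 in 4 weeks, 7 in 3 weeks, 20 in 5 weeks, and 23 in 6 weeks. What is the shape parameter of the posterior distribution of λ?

105

Total count: 0 + 20 + 3 + 7 + 20 + 23 = 73.
Total exposure: 1 + 6 + 4 + 3 + 5 + 6 = 25 weeks.
Gamma(α, β) with Poisson data over total exposure Σt gives posterior Gamma(α+Σx, β+Σt) = Gamma(105, 28).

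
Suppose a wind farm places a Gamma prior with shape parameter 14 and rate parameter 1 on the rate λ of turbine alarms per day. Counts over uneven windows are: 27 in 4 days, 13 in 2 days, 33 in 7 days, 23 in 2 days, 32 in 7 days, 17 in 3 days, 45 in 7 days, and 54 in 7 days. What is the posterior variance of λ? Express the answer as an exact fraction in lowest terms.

129/800

Total count: 27 + 13 + 33 + 23 + 32 + 17 + 45 + 54 = 244.
Total exposure: 4 + 2 + 7 + 2 + 7 + 3 + 7 + 7 = 39 days.
Conjugate update: add total count to the shape and total exposure to the rate, giving Gamma(258, 40).
Posterior variance = α'/β'² = 258/1600 = 129/800.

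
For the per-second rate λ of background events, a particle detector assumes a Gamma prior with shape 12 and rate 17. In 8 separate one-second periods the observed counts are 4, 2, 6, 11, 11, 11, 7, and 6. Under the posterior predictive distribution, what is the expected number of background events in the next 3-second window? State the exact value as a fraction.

42/5

Total count: 4 + 2 + 6 + 11 + 11 + 11 + 7 + 6 = 58.
Total exposure: 8 seconds.
Posterior: α' = 12 + 58 = 70, β' = 17 + 8 = 25.
Predictive mean over a 3-second window = T·E[λ|data] = 3·70/25 = 42/5.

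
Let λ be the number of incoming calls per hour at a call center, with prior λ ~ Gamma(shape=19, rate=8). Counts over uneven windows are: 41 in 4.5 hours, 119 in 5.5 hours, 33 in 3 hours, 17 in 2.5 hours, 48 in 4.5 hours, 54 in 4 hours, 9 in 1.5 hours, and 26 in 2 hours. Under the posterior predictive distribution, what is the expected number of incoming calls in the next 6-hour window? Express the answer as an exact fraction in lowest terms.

Total count: 41 + 119 + 33 + 17 + 48 + 54 + 9 + 26 = 347.
Total exposure: 4.5 + 5.5 + 3 + 2.5 + 4.5 + 4 + 1.5 + 2 = 27.5 hours.
Conjugate update: add total count to the shape and total exposure to the rate, giving Gamma(366, 71/2).
Predictive mean over a 6-hour window = T·E[λ|data] = 6·366/(71/2) = 4392/71.

4392/71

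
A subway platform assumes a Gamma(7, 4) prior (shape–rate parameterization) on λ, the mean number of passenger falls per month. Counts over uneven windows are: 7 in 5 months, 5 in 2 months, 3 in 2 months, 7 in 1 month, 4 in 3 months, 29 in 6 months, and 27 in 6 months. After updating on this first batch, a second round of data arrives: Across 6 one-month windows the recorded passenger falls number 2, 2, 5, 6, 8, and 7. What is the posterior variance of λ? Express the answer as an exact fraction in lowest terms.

17/175

Total count: 7 + 5 + 3 + 7 + 4 + 29 + 27 = 82.
Total exposure: 5 + 2 + 2 + 1 + 3 + 6 + 6 = 25 months.
After the first batch: Gamma(7 + 82, 4 + 25) = Gamma(89, 29).
Total count: 2 + 2 + 5 + 6 + 8 + 7 = 30.
Total exposure: 6 months.
After the second batch: Gamma(89 + 30, 29 + 6) = Gamma(119, 35).
Posterior variance = α'/β'² = 119/1225 = 17/175.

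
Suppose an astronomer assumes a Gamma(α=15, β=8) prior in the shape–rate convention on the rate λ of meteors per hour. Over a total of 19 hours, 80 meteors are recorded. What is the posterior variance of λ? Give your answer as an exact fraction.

Total count 80 over total exposure 19 hours.
Conjugate update: add total count to the shape and total exposure to the rate, giving Gamma(95, 27).
Posterior variance = α'/β'² = 95/729.

95/729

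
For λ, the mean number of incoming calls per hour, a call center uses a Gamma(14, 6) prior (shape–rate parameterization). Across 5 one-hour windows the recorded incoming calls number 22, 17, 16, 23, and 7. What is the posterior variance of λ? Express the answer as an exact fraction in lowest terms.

Total count: 22 + 17 + 16 + 23 + 7 = 85.
Total exposure: 5 hours.
The Gamma prior is conjugate for the Poisson rate, so λ | data ~ Gamma(14+85, 6+5) = Gamma(99, 11).
Posterior variance = α'/β'² = 99/121 = 9/11.

9/11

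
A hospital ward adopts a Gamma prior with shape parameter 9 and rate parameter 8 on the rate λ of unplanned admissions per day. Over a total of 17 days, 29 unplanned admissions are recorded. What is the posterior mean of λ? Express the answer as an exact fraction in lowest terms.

38/25

Total count 29 over total exposure 17 days.
Conjugate update: add total count to the shape and total exposure to the rate, giving Gamma(38, 25).
Posterior mean = α'/β' = 38/25.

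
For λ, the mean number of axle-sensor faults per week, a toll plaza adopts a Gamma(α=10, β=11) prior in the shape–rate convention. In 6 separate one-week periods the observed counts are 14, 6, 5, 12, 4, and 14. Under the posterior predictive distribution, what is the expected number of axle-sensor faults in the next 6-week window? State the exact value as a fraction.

Total count: 14 + 6 + 5 + 12 + 4 + 14 = 55.
Total exposure: 6 weeks.
The Gamma prior is conjugate for the Poisson rate, so λ | data ~ Gamma(10+55, 11+6) = Gamma(65, 17).
Predictive mean over a 6-week window = T·E[λ|data] = 6·65/17 = 390/17.

390/17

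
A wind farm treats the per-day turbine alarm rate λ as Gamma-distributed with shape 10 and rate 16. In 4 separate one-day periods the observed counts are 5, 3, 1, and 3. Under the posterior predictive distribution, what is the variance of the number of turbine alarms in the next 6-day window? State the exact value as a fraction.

Total count: 5 + 3 + 1 + 3 = 12.
Total exposure: 4 days.
Gamma(α, β) with Poisson data over total exposure Σt gives posterior Gamma(α+Σx, β+Σt) = Gamma(22, 20).
The posterior predictive for a window of length T is Negative Binomial with variance T·α'·(β'+T)/β'² = 6·22·26/400 = 429/50.

429/50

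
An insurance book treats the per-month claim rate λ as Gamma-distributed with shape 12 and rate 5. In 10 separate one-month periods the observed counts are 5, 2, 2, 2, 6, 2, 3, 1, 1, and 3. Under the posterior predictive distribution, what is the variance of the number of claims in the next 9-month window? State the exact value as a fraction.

936/25

Total count: 5 + 2 + 2 + 2 + 6 + 2 + 3 + 1 + 1 + 3 = 27.
Total exposure: 10 months.
Gamma(α, β) with Poisson data over total exposure Σt gives posterior Gamma(α+Σx, β+Σt) = Gamma(39, 15).
The posterior predictive for a window of length T is Negative Binomial with variance T·α'·(β'+T)/β'² = 9·39·24/225 = 936/25.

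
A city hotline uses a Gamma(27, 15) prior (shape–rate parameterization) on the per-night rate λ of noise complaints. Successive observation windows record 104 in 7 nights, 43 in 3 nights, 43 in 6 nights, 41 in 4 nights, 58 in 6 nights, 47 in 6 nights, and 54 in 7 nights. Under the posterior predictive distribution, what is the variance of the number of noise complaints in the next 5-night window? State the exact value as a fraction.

Total count: 104 + 43 + 43 + 41 + 58 + 47 + 54 = 390.
Total exposure: 7 + 3 + 6 + 4 + 6 + 6 + 7 = 39 nights.
By Gamma–Poisson conjugacy, the posterior is Gamma(α + Σx, β + Σt) = Gamma(27 + 390, 15 + 39) = Gamma(417, 54).
The posterior predictive for a window of length T is Negative Binomial with variance T·α'·(β'+T)/β'² = 5·417·59/2916 = 41005/972.

41005/972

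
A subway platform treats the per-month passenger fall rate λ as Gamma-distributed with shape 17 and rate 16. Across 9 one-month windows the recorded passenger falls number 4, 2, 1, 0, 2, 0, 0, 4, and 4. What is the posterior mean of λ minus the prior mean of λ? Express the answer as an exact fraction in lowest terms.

Total count: 4 + 2 + 1 + 0 + 2 + 0 + 0 + 4 + 4 = 17.
Total exposure: 9 months.
Conjugate update: add total count to the shape and total exposure to the rate, giving Gamma(34, 25).
Posterior mean = 34/25 = 34/25; prior mean = 17/16 = 17/16. Difference = 34/25 − 17/16 = 119/400.

119/400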